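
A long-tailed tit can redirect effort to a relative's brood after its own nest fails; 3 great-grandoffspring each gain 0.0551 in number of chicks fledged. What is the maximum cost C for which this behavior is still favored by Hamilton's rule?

r to a great-grandoffspring = 1/8 (three parent–offspring links: r = (1/2)^3 = 1/8).
Hamilton's rule: n·r·B > C, so the trait is favored while C < n·r·B = 3·0.125·0.0551 = 0.0206625.

0.0206625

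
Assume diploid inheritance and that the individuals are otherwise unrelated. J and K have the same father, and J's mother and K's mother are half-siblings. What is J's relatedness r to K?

0.3125

Relatedness sums over independent paths through distinct common ancestors.
J and K are related in two ways: half-sibs through their shared father (r = 1/4) and half first cousins through their mothers (r = 1/16).
r = 1/4 + 1/16 = 0.3125.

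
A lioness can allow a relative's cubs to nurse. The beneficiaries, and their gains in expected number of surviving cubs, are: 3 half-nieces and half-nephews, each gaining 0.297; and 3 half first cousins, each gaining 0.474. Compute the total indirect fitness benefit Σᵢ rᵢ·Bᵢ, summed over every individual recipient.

0.20025

r to a half-niece or half-nephew = 0.125 (half-aunt/uncle↔niece/nephew: one path of length 3: r = (1/2)^3 = 1/8).
r to a half first cousin = 0.0625 (half first cousins share one grandparent — one path of length 4: r = (1/2)^4 = 1/16).
Summing one r·B term per recipient: 3·0.125·0.297 + 3·0.0625·0.474 = 0.20025.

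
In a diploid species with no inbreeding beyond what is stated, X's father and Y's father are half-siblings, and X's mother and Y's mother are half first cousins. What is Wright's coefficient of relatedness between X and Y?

Wright's path rule: contributions from independent ancestry routes add.
X and Y are related in two ways: half first cousins through their fathers (r = 1/16) and half second cousins through their mothers (r = 1/64).
r = 1/16 + 1/64 = 5/64 = 0.078125.

0.078125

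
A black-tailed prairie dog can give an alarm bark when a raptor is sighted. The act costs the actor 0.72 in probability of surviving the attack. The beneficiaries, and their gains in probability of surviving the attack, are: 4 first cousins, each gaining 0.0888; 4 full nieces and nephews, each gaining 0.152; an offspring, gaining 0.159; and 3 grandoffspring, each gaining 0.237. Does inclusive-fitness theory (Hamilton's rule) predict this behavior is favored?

No

Hamilton's rule: the trait is favored when the sum of r·B over every recipient exceeds the actor's cost C.
r to a first cousin = 1/8 (first cousins share one grandparent pair — two paths of length 4: r = 2·(1/2)^4 = 1/8).
r to a full niece or nephew = 0.25 (full aunt/uncle↔niece/nephew: two paths of length 3 through the shared grandparent pair: r = 2·(1/2)^3 = 1/4).
r to an offspring = 0.5 (one parent–offspring link: r = (1/2)^1 = 1/2).
r to a grandoffspring = 1/4 (two parent–offspring links: r = (1/2)^2 = 1/4).
Summing one r·B term per recipient: 4·0.125·0.0888 + 4·0.25·0.152 + 1·0.5·0.159 + 3·0.25·0.237 = 0.45365.
0.45365 < 0.72: the indirect benefit is less than the cost.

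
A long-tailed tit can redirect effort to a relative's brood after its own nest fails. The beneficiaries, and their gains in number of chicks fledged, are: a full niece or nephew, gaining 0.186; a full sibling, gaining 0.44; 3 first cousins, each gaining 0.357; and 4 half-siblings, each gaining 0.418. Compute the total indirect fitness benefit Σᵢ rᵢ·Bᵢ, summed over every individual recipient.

r to a full niece or nephew = 0.25 (full aunt/uncle↔niece/nephew: two paths of length 3 through the shared grandparent pair: r = 2·(1/2)^3 = 1/4).
r to a full sibling = 1/2 (full sibs share both parents — two paths of length 2: r = 2·(1/2)^2 = 1/2).
r to a first cousin = 1/8 (first cousins share one grandparent pair — two paths of length 4: r = 2·(1/2)^4 = 1/8).
r to a half-sibling = 1/4 (half-sibs share one parent — one path of length 2: r = (1/2)^2 = 1/4).
Summing one r·B term per recipient: 1·0.25·0.186 + 1·0.5·0.44 + 3·0.125·0.357 + 4·0.25·0.418 = 0.818375.

0.818375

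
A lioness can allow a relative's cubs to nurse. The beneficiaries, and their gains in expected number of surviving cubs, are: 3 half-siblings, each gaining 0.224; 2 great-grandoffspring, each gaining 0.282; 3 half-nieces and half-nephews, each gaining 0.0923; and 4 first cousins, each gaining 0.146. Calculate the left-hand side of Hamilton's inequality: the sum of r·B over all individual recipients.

r to a half-sibling = 1/4 (half-sibs share one parent — one path of length 2: r = (1/2)^2 = 1/4).
r to a great-grandoffspring = 1/8 (three parent–offspring links: r = (1/2)^3 = 1/8).
r to a half-niece or half-nephew = 1/8 (half-aunt/uncle↔niece/nephew: one path of length 3: r = (1/2)^3 = 1/8).
r to a first cousin = 0.125 (first cousins share one grandparent pair — two paths of length 4: r = 2·(1/2)^4 = 1/8).
Summing one r·B term per recipient: 3·0.25·0.224 + 2·0.125·0.282 + 3·0.125·0.0923 + 4·0.125·0.146 = 0.3461125.

0.3461125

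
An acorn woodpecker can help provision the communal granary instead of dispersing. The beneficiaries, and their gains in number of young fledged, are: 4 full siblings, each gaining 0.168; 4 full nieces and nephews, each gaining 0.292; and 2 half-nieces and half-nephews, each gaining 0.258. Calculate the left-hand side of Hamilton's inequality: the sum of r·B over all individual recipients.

0.6925

r to a full sibling = 0.5 (full sibs share both parents — two paths of length 2: r = 2·(1/2)^2 = 1/2).
r to a full niece or nephew = 1/4 (full aunt/uncle↔niece/nephew: two paths of length 3 through the shared grandparent pair: r = 2·(1/2)^3 = 1/4).
r to a half-niece or half-nephew = 1/8 (half-aunt/uncle↔niece/nephew: one path of length 3: r = (1/2)^3 = 1/8).
Summing one r·B term per recipient: 4·0.5·0.168 + 4·0.25·0.292 + 2·0.125·0.258 = 0.6925.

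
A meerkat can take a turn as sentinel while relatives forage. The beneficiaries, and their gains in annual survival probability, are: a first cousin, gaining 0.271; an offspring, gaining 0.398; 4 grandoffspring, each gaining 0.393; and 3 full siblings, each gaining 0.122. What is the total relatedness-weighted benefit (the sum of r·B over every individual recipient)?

r to a first cousin = 1/8 (first cousins share one grandparent pair — two paths of length 4: r = 2·(1/2)^4 = 1/8).
r to an offspring = 1/2 (one parent–offspring link: r = (1/2)^1 = 1/2).
r to a grandoffspring = 0.25 (two parent–offspring links: r = (1/2)^2 = 1/4).
r to a full sibling = 1/2 (full sibs share both parents — two paths of length 2: r = 2·(1/2)^2 = 1/2).
Summing one r·B term per recipient: 1·0.125·0.271 + 1·0.5·0.398 + 4·0.25·0.393 + 3·0.5·0.122 = 0.808875.

0.808875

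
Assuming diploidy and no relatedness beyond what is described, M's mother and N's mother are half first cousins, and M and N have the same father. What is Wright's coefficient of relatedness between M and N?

Independent pedigree routes through distinct common ancestors add.
M and N are related in two ways: half second cousins through their mothers (r = 1/64) and half-sibs through their shared father (r = 1/4).
r = 1/64 + 1/4 = 0.265625.

0.265625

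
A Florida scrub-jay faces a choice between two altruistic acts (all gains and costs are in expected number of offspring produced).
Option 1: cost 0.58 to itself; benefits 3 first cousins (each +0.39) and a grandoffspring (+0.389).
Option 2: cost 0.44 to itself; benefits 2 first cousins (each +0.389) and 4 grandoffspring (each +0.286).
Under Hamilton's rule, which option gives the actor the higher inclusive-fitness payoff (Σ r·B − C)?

Option 1: r to a first cousin = 0.125.
Option 1: r to a grandoffspring = 0.25.
Option 1: Σ r·B − C = (3·0.125·0.39 + 1·0.25·0.389) − 0.58 = -0.3365.
Option 2: r to a first cousin = 0.125.
Option 2: r to a grandoffspring = 0.25.
Option 2: Σ r·B − C = (2·0.125·0.389 + 4·0.25·0.286) − 0.44 = -0.05675.
Option 2 has the higher net inclusive-fitness payoff.

Option 2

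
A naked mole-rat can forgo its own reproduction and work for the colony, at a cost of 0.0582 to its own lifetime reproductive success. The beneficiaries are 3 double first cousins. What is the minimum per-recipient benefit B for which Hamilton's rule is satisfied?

0.0776

r to a double first cousin = 0.25 (double first cousins share both grandparent pairs — four paths of length 4: r = 4·(1/2)^4 = 1/4).
Hamilton's rule with n recipients of equal r: n·r·B > C, so B > C/(n·r) = 0.0582/(3·0.25) = 0.0776.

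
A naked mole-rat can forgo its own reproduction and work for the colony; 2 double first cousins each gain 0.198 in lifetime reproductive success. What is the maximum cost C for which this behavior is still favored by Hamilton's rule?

r to a double first cousin = 0.25 (double first cousins share both grandparent pairs — four paths of length 4: r = 4·(1/2)^4 = 1/4).
Hamilton's rule: n·r·B > C, so the trait is favored while C < n·r·B = 2·0.25·0.198 = 0.099.

0.099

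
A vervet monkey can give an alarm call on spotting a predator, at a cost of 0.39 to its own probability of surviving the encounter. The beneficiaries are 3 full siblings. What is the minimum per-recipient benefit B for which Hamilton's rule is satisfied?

0.26

r to a full sibling = 1/2 (full sibs share both parents — two paths of length 2: r = 2·(1/2)^2 = 1/2).
Hamilton's rule with n recipients of equal r: n·r·B > C, so B > C/(n·r) = 0.39/(3·0.5) = 0.26.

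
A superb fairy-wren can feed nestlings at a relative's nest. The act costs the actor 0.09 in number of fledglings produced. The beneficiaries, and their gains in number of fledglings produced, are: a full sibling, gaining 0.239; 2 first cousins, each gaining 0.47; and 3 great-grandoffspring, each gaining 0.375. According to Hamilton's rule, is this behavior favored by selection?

Yes

Hamilton's rule: the trait is favored when the sum of r·B over every recipient exceeds the actor's cost C.
r to a full sibling = 0.5 (full sibs share both parents — two paths of length 2: r = 2·(1/2)^2 = 1/2).
r to a first cousin = 1/8 (first cousins share one grandparent pair — two paths of length 4: r = 2·(1/2)^4 = 1/8).
r to a great-grandoffspring = 1/8 (three parent–offspring links: r = (1/2)^3 = 1/8).
Summing one r·B term per recipient: 1·0.5·0.239 + 2·0.125·0.47 + 3·0.125·0.375 = 0.377625.
0.377625 > 0.09: the indirect benefit exceeds the cost.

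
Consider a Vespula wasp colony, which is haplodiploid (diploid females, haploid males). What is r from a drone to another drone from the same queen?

0.5

Haploid brothers each carry a random half of the queen's diploid genome, so on average they share half: r = 1/2.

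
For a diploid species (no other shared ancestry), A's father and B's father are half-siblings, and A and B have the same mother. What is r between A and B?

With two independent routes of shared ancestry, r is the sum of the two contributions.
A and B are related in two ways: half first cousins through their fathers (r = 1/16) and half-sibs through their shared mother (r = 1/4).
r = 1/16 + 1/4 = 5/16 = 0.3125.

0.3125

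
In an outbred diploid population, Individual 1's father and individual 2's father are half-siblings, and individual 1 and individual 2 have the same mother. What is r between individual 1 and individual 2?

0.3125

With two independent routes of shared ancestry, r is the sum of the two contributions.
Individual 1 and individual 2 are related in two ways: half first cousins through their fathers (r = 1/16) and half-sibs through their shared mother (r = 1/4).
r = 1/16 + 1/4 = 0.3125.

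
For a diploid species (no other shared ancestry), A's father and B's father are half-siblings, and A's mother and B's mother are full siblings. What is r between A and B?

0.1875

Relatedness sums over independent paths through distinct common ancestors.
A and B are related in two ways: half first cousins through their fathers (r = 1/16) and first cousins through their mothers (r = 1/8).
r = 1/16 + 1/8 = 3/16 = 0.1875.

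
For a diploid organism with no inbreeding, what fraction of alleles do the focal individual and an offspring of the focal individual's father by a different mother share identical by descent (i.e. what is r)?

0.25

Each parent–offspring link contributes a factor of 1/2, and independent paths through distinct common ancestors add.
Half-sibs share one parent — one path of length 2: r = (1/2)^2 = 1/4.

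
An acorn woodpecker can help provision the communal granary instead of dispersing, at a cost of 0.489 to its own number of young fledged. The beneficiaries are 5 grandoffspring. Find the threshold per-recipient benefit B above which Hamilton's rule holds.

r to a grandoffspring = 1/4 (two parent–offspring links: r = (1/2)^2 = 1/4).
Hamilton's rule with n recipients of equal r: n·r·B > C, so B > C/(n·r) = 0.489/(5·0.25) = 0.3912.

0.3912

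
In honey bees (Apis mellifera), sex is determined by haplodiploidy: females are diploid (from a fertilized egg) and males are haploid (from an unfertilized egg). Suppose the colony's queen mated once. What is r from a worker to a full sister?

0.75

Haplodiploid full sisters inherit their father's entire haploid genome identically (contributing 1/2) and on average half of their mother's contribution (1/2 · 1/2 = 1/4); r = 1/2 + 1/4 = 3/4.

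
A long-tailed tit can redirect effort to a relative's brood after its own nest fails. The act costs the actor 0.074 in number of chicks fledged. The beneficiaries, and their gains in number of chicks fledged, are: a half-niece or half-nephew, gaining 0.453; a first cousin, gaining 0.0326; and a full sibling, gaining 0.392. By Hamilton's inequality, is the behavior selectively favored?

Hamilton's rule: the trait is favored when the sum of r·B over every recipient exceeds the actor's cost C.
r to a half-niece or half-nephew = 0.125 (half-aunt/uncle↔niece/nephew: one path of length 3: r = (1/2)^3 = 1/8).
r to a first cousin = 1/8 (first cousins share one grandparent pair — two paths of length 4: r = 2·(1/2)^4 = 1/8).
r to a full sibling = 0.5 (full sibs share both parents — two paths of length 2: r = 2·(1/2)^2 = 1/2).
Summing one r·B term per recipient: 1·0.125·0.453 + 1·0.125·0.0326 + 1·0.5·0.392 = 0.2567.
0.2567 > 0.074: the indirect benefit exceeds the cost.

Yes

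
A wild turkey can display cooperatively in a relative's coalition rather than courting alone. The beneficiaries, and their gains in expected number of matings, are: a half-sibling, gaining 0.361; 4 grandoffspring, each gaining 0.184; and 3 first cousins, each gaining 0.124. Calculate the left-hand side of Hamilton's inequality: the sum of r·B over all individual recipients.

r to a half-sibling = 1/4 (half-sibs share one parent — one path of length 2: r = (1/2)^2 = 1/4).
r to a grandoffspring = 0.25 (two parent–offspring links: r = (1/2)^2 = 1/4).
r to a first cousin = 0.125 (first cousins share one grandparent pair — two paths of length 4: r = 2·(1/2)^4 = 1/8).
Summing one r·B term per recipient: 1·0.25·0.361 + 4·0.25·0.184 + 3·0.125·0.124 = 0.32075.

0.32075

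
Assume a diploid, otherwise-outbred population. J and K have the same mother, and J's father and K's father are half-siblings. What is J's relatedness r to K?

Independent pedigree routes through distinct common ancestors add.
J and K are related in two ways: half-sibs through their shared mother (r = 1/4) and half first cousins through their fathers (r = 1/16).
r = 1/4 + 1/16 = 0.3125.

0.3125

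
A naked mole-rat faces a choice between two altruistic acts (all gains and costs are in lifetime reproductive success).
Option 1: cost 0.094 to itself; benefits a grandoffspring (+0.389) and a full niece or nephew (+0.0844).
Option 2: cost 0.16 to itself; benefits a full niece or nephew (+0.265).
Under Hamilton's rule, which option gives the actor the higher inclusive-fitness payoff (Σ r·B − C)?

Option 1

Option 1: r to a grandoffspring = 0.25.
Option 1: r to a full niece or nephew = 0.25.
Option 1: Σ r·B − C = (1·0.25·0.389 + 1·0.25·0.0844) − 0.094 = 0.02435.
Option 2: r to a full niece or nephew = 0.25.
Option 2: Σ r·B − C = (1·0.25·0.265) − 0.16 = -0.09375.
Option 1 has the higher net inclusive-fitness payoff.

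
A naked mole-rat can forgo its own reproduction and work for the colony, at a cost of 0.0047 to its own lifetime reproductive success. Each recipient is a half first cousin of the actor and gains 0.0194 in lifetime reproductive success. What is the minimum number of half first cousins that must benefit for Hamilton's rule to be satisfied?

4

r to a half first cousin = 1/16 (half first cousins share one grandparent — one path of length 4: r = (1/2)^4 = 1/16).
Hamilton's rule: n·r·B > C  ⇒  n > C/(r·B) = 0.0047/(0.0625·0.0194) = 3.876.
The smallest integer exceeding 3.876 is 4.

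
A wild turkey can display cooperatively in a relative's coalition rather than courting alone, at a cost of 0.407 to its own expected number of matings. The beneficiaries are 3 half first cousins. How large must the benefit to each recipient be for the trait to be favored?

2.1707

r to a half first cousin = 1/16 (half first cousins share one grandparent — one path of length 4: r = (1/2)^4 = 1/16).
Hamilton's rule with n recipients of equal r: n·r·B > C, so B > C/(n·r) = 0.407/(3·0.0625) = 2.1707.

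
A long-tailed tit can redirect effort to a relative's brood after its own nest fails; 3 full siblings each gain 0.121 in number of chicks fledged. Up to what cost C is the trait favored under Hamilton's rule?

r to a full sibling = 1/2 (full sibs share both parents — two paths of length 2: r = 2·(1/2)^2 = 1/2).
Hamilton's rule: n·r·B > C, so the trait is favored while C < n·r·B = 3·0.5·0.121 = 0.1815.

0.1815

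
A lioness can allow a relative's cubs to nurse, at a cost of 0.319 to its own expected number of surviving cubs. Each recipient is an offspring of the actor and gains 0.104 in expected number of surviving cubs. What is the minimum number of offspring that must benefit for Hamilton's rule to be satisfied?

r to an offspring = 1/2 (one parent–offspring link: r = (1/2)^1 = 1/2).
Hamilton's rule: n·r·B > C  ⇒  n > C/(r·B) = 0.319/(0.5·0.104) = 6.135.
The smallest integer exceeding 6.135 is 7.

7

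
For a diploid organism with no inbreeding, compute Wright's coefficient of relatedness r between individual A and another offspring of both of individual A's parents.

0.5

Each parent–offspring link contributes a factor of 1/2, and independent paths through distinct common ancestors add.
Full sibs share both parents — two paths of length 2: r = 2·(1/2)^2 = 1/2.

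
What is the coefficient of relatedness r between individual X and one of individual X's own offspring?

Each parent–offspring link contributes a factor of 1/2, and independent paths through distinct common ancestors add.
One parent–offspring link: r = (1/2)^1 = 1/2.

0.5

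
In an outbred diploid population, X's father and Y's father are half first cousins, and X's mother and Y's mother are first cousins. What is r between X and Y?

0.046875

Relatedness sums over independent paths through distinct common ancestors.
X and Y are related in two ways: half second cousins through their fathers (r = 1/64) and second cousins through their mothers (r = 1/32).
r = 1/64 + 1/32 = 3/64 = 0.046875.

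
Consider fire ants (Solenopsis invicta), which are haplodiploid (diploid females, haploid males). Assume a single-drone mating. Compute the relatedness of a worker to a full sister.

0.75

Haplodiploid full sisters inherit their father's entire haploid genome identically (contributing 1/2) and on average half of their mother's contribution (1/2 · 1/2 = 1/4); r = 1/2 + 1/4 = 3/4.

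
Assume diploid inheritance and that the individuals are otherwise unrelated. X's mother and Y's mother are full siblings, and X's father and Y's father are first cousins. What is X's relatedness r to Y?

Wright's path rule: contributions from independent ancestry routes add.
X and Y are related in two ways: first cousins through their mothers (r = 1/8) and second cousins through their fathers (r = 1/32).
r = 1/8 + 1/32 = 5/32 = 0.15625.

0.15625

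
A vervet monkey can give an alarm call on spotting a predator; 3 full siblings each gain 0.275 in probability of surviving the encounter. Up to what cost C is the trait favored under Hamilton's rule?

0.4125

r to a full sibling = 0.5 (full sibs share both parents — two paths of length 2: r = 2·(1/2)^2 = 1/2).
Hamilton's rule: n·r·B > C, so the trait is favored while C < n·r·B = 3·0.5·0.275 = 0.4125.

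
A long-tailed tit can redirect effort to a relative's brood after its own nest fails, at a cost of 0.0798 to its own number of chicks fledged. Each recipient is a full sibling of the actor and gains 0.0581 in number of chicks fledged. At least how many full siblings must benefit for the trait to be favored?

3

r to a full sibling = 1/2 (full sibs share both parents — two paths of length 2: r = 2·(1/2)^2 = 1/2).
Hamilton's rule: n·r·B > C  ⇒  n > C/(r·B) = 0.0798/(0.5·0.0581) = 2.747.
The smallest integer exceeding 2.747 is 3.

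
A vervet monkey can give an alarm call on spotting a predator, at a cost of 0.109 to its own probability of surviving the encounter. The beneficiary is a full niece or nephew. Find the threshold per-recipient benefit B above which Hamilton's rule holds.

r to a full niece or nephew = 1/4 (full aunt/uncle↔niece/nephew: two paths of length 3 through the shared grandparent pair: r = 2·(1/2)^3 = 1/4).
Hamilton's rule with n recipients of equal r: n·r·B > C, so B > C/(n·r) = 0.109/(1·0.25) = 0.436.

0.436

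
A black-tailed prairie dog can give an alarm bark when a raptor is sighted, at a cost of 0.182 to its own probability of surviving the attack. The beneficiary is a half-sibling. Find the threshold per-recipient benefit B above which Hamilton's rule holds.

r to a half-sibling = 1/4 (half-sibs share one parent — one path of length 2: r = (1/2)^2 = 1/4).
Hamilton's rule with n recipients of equal r: n·r·B > C, so B > C/(n·r) = 0.182/(1·0.25) = 0.728.

0.728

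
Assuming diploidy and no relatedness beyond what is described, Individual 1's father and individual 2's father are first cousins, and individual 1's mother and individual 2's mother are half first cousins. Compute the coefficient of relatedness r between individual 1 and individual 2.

Relatedness sums over independent paths through distinct common ancestors.
Individual 1 and individual 2 are related in two ways: second cousins through their fathers (r = 1/32) and half second cousins through their mothers (r = 1/64).
r = 1/32 + 1/64 = 3/64 = 0.046875.

0.046875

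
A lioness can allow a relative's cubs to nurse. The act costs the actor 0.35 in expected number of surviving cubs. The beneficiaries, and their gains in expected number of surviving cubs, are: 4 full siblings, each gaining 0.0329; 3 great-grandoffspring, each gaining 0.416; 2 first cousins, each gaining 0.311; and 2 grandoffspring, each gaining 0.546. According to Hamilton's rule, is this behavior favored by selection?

Hamilton's rule: the trait is favored when the sum of r·B over every recipient exceeds the actor's cost C.
r to a full sibling = 0.5 (full sibs share both parents — two paths of length 2: r = 2·(1/2)^2 = 1/2).
r to a great-grandoffspring = 1/8 (three parent–offspring links: r = (1/2)^3 = 1/8).
r to a first cousin = 0.125 (first cousins share one grandparent pair — two paths of length 4: r = 2·(1/2)^4 = 1/8).
r to a grandoffspring = 1/4 (two parent–offspring links: r = (1/2)^2 = 1/4).
Summing one r·B term per recipient: 4·0.5·0.0329 + 3·0.125·0.416 + 2·0.125·0.311 + 2·0.25·0.546 = 0.57255.
0.57255 > 0.35: the indirect benefit exceeds the cost.

Yes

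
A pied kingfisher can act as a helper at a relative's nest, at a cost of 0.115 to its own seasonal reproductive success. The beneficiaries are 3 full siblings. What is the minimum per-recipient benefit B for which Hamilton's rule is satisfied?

0.0767

r to a full sibling = 1/2 (full sibs share both parents — two paths of length 2: r = 2·(1/2)^2 = 1/2).
Hamilton's rule with n recipients of equal r: n·r·B > C, so B > C/(n·r) = 0.115/(3·0.5) = 0.0767.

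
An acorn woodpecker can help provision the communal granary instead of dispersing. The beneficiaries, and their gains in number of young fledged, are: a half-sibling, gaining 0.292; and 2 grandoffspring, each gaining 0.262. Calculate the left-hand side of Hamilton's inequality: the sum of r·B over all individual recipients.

0.204

r to a half-sibling = 1/4 (half-sibs share one parent — one path of length 2: r = (1/2)^2 = 1/4).
r to a grandoffspring = 0.25 (two parent–offspring links: r = (1/2)^2 = 1/4).
Summing one r·B term per recipient: 1·0.25·0.292 + 2·0.25·0.262 = 0.204.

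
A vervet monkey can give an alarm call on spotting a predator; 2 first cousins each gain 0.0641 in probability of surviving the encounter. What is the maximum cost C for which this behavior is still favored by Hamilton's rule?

0.016025

r to a first cousin = 1/8 (first cousins share one grandparent pair — two paths of length 4: r = 2·(1/2)^4 = 1/8).
Hamilton's rule: n·r·B > C, so the trait is favored while C < n·r·B = 2·0.125·0.0641 = 0.016025.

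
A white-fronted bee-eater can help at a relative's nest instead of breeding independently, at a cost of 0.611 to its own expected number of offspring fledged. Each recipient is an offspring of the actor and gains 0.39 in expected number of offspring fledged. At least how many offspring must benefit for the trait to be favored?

r to an offspring = 0.5 (one parent–offspring link: r = (1/2)^1 = 1/2).
Hamilton's rule: n·r·B > C  ⇒  n > C/(r·B) = 0.611/(0.5·0.39) = 3.133.
The smallest integer exceeding 3.133 is 4.

4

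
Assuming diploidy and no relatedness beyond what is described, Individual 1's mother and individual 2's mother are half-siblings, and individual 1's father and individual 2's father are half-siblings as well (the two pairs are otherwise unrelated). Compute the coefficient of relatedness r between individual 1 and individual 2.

With two independent routes of shared ancestry, r is the sum of the two contributions.
Individual 1 and individual 2 are related in two ways: half first cousins through their mothers (r = 1/16) and half first cousins through their fathers (r = 1/16).
r = 1/16 + 1/16 = 1/8 = 0.125.

0.125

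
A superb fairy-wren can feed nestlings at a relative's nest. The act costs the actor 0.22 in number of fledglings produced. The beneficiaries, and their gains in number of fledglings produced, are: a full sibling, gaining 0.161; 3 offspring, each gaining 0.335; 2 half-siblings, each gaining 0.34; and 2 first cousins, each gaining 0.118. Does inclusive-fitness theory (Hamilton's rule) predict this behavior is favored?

Yes

Hamilton's rule: the trait is favored when the sum of r·B over every recipient exceeds the actor's cost C.
r to a full sibling = 0.5 (full sibs share both parents — two paths of length 2: r = 2·(1/2)^2 = 1/2).
r to an offspring = 0.5 (one parent–offspring link: r = (1/2)^1 = 1/2).
r to a half-sibling = 0.25 (half-sibs share one parent — one path of length 2: r = (1/2)^2 = 1/4).
r to a first cousin = 1/8 (first cousins share one grandparent pair — two paths of length 4: r = 2·(1/2)^4 = 1/8).
Summing one r·B term per recipient: 1·0.5·0.161 + 3·0.5·0.335 + 2·0.25·0.34 + 2·0.125·0.118 = 0.7825.
0.7825 > 0.22: the indirect benefit exceeds the cost.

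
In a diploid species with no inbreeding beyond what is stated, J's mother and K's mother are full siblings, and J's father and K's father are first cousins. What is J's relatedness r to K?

With two independent routes of shared ancestry, r is the sum of the two contributions.
J and K are related in two ways: first cousins through their mothers (r = 1/8) and second cousins through their fathers (r = 1/32).
r = 1/8 + 1/32 = 0.15625.

0.15625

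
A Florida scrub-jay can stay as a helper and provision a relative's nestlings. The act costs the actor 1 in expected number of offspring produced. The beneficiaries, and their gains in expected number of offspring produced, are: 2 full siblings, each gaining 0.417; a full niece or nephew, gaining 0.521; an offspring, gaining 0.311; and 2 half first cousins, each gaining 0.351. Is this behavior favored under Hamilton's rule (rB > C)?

Hamilton's rule: the trait is favored when the sum of r·B over every recipient exceeds the actor's cost C.
r to a full sibling = 1/2 (full sibs share both parents — two paths of length 2: r = 2·(1/2)^2 = 1/2).
r to a full niece or nephew = 1/4 (full aunt/uncle↔niece/nephew: two paths of length 3 through the shared grandparent pair: r = 2·(1/2)^3 = 1/4).
r to an offspring = 0.5 (one parent–offspring link: r = (1/2)^1 = 1/2).
r to a half first cousin = 1/16 (half first cousins share one grandparent — one path of length 4: r = (1/2)^4 = 1/16).
Summing one r·B term per recipient: 2·0.5·0.417 + 1·0.25·0.521 + 1·0.5·0.311 + 2·0.0625·0.351 = 0.746625.
0.746625 < 1: the indirect benefit is less than the cost.

No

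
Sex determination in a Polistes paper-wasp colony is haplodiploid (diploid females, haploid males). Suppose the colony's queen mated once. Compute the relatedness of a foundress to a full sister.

0.75

Haplodiploid full sisters inherit their father's entire haploid genome identically (contributing 1/2) and on average half of their mother's contribution (1/2 · 1/2 = 1/4); r = 1/2 + 1/4 = 3/4.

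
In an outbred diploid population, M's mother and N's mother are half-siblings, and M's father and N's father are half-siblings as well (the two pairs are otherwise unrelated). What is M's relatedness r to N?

0.125

Independent pedigree routes through distinct common ancestors add.
M and N are related in two ways: half first cousins through their mothers (r = 1/16) and half first cousins through their fathers (r = 1/16).
r = 1/16 + 1/16 = 0.125.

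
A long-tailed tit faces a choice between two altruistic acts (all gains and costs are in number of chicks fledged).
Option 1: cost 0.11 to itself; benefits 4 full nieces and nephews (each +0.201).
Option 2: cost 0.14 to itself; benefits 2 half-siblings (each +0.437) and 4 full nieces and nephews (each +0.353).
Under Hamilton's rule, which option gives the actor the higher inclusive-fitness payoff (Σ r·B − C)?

Option 2

Option 1: r to a full niece or nephew = 0.25.
Option 1: Σ r·B − C = (4·0.25·0.201) − 0.11 = 0.091.
Option 2: r to a half-sibling = 0.25.
Option 2: r to a full niece or nephew = 0.25.
Option 2: Σ r·B − C = (2·0.25·0.437 + 4·0.25·0.353) − 0.14 = 0.4315.
Option 2 has the higher net inclusive-fitness payoff.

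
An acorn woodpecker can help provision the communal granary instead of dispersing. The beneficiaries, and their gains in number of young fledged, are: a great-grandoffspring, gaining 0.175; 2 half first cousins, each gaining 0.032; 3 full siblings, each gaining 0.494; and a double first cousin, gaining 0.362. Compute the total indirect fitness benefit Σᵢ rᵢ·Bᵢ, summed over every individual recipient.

r to a great-grandoffspring = 1/8 (three parent–offspring links: r = (1/2)^3 = 1/8).
r to a half first cousin = 0.0625 (half first cousins share one grandparent — one path of length 4: r = (1/2)^4 = 1/16).
r to a full sibling = 1/2 (full sibs share both parents — two paths of length 2: r = 2·(1/2)^2 = 1/2).
r to a double first cousin = 1/4 (double first cousins share both grandparent pairs — four paths of length 4: r = 4·(1/2)^4 = 1/4).
Summing one r·B term per recipient: 1·0.125·0.175 + 2·0.0625·0.032 + 3·0.5·0.494 + 1·0.25·0.362 = 0.857375.

0.857375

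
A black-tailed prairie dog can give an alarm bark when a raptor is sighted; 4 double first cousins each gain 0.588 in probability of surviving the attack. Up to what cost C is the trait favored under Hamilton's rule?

r to a double first cousin = 1/4 (double first cousins share both grandparent pairs — four paths of length 4: r = 4·(1/2)^4 = 1/4).
Hamilton's rule: n·r·B > C, so the trait is favored while C < n·r·B = 4·0.25·0.588 = 0.588.

0.588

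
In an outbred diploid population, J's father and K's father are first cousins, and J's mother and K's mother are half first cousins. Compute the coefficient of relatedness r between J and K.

0.046875

With two independent routes of shared ancestry, r is the sum of the two contributions.
J and K are related in two ways: second cousins through their fathers (r = 1/32) and half second cousins through their mothers (r = 1/64).
r = 1/32 + 1/64 = 3/64 = 0.046875.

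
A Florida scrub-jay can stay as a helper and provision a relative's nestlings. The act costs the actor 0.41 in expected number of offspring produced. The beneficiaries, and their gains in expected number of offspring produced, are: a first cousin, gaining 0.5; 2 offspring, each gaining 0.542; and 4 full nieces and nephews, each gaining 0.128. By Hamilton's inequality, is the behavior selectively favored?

Yes

Hamilton's rule: the trait is favored when the sum of r·B over every recipient exceeds the actor's cost C.
r to a first cousin = 1/8 (first cousins share one grandparent pair — two paths of length 4: r = 2·(1/2)^4 = 1/8).
r to an offspring = 1/2 (one parent–offspring link: r = (1/2)^1 = 1/2).
r to a full niece or nephew = 1/4 (full aunt/uncle↔niece/nephew: two paths of length 3 through the shared grandparent pair: r = 2·(1/2)^3 = 1/4).
Summing one r·B term per recipient: 1·0.125·0.5 + 2·0.5·0.542 + 4·0.25·0.128 = 0.7325.
0.7325 > 0.41: the indirect benefit exceeds the cost.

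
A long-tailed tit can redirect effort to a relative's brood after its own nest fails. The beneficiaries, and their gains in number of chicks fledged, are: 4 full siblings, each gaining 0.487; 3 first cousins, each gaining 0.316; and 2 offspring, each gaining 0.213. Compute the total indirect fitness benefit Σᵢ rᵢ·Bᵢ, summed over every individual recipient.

1.3055

r to a full sibling = 1/2 (full sibs share both parents — two paths of length 2: r = 2·(1/2)^2 = 1/2).
r to a first cousin = 0.125 (first cousins share one grandparent pair — two paths of length 4: r = 2·(1/2)^4 = 1/8).
r to an offspring = 0.5 (one parent–offspring link: r = (1/2)^1 = 1/2).
Summing one r·B term per recipient: 4·0.5·0.487 + 3·0.125·0.316 + 2·0.5·0.213 = 1.3055.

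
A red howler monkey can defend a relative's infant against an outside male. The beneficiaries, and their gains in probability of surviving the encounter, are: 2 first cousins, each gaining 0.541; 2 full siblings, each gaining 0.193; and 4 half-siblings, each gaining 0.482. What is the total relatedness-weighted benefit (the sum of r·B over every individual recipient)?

0.81025

r to a first cousin = 0.125 (first cousins share one grandparent pair — two paths of length 4: r = 2·(1/2)^4 = 1/8).
r to a full sibling = 0.5 (full sibs share both parents — two paths of length 2: r = 2·(1/2)^2 = 1/2).
r to a half-sibling = 1/4 (half-sibs share one parent — one path of length 2: r = (1/2)^2 = 1/4).
Summing one r·B term per recipient: 2·0.125·0.541 + 2·0.5·0.193 + 4·0.25·0.482 = 0.81025.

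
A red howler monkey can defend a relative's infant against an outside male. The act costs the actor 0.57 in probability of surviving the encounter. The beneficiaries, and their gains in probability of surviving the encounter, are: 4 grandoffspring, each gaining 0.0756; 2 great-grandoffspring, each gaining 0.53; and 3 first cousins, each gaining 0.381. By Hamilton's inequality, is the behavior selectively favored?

No

Hamilton's rule: the trait is favored when the sum of r·B over every recipient exceeds the actor's cost C.
r to a grandoffspring = 1/4 (two parent–offspring links: r = (1/2)^2 = 1/4).
r to a great-grandoffspring = 0.125 (three parent–offspring links: r = (1/2)^3 = 1/8).
r to a first cousin = 1/8 (first cousins share one grandparent pair — two paths of length 4: r = 2·(1/2)^4 = 1/8).
Summing one r·B term per recipient: 4·0.25·0.0756 + 2·0.125·0.53 + 3·0.125·0.381 = 0.350975.
0.350975 < 0.57: the indirect benefit is less than the cost.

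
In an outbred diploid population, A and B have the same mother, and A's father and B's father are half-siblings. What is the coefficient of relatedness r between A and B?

0.3125

With two independent routes of shared ancestry, r is the sum of the two contributions.
A and B are related in two ways: half-sibs through their shared mother (r = 1/4) and half first cousins through their fathers (r = 1/16).
r = 1/4 + 1/16 = 5/16 = 0.3125.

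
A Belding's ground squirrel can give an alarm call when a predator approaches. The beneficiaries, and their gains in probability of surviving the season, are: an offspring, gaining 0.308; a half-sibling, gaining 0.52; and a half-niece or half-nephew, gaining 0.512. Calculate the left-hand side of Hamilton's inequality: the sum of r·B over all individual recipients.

r to an offspring = 0.5 (one parent–offspring link: r = (1/2)^1 = 1/2).
r to a half-sibling = 0.25 (half-sibs share one parent — one path of length 2: r = (1/2)^2 = 1/4).
r to a half-niece or half-nephew = 1/8 (half-aunt/uncle↔niece/nephew: one path of length 3: r = (1/2)^3 = 1/8).
Summing one r·B term per recipient: 1·0.5·0.308 + 1·0.25·0.52 + 1·0.125·0.512 = 0.348.

0.348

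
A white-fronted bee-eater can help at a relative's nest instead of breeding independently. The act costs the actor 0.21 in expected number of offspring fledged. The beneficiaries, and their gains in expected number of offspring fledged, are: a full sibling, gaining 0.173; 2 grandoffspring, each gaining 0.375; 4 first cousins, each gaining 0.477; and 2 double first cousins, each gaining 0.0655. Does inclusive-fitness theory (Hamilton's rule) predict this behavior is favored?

Hamilton's rule: the trait is favored when the sum of r·B over every recipient exceeds the actor's cost C.
r to a full sibling = 0.5 (full sibs share both parents — two paths of length 2: r = 2·(1/2)^2 = 1/2).
r to a grandoffspring = 1/4 (two parent–offspring links: r = (1/2)^2 = 1/4).
r to a first cousin = 1/8 (first cousins share one grandparent pair — two paths of length 4: r = 2·(1/2)^4 = 1/8).
r to a double first cousin = 1/4 (double first cousins share both grandparent pairs — four paths of length 4: r = 4·(1/2)^4 = 1/4).
Summing one r·B term per recipient: 1·0.5·0.173 + 2·0.25·0.375 + 4·0.125·0.477 + 2·0.25·0.0655 = 0.54525.
0.54525 > 0.21: the indirect benefit exceeds the cost.

Yes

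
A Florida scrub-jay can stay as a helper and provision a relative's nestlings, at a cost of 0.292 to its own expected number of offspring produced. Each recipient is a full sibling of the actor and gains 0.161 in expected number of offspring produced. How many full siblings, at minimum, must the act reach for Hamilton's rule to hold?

r to a full sibling = 0.5 (full sibs share both parents — two paths of length 2: r = 2·(1/2)^2 = 1/2).
Hamilton's rule: n·r·B > C  ⇒  n > C/(r·B) = 0.292/(0.5·0.161) = 3.627.
The smallest integer exceeding 3.627 is 4.

4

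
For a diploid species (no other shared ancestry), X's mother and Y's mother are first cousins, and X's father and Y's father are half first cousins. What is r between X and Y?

0.046875

Wright's path rule: contributions from independent ancestry routes add.
X and Y are related in two ways: second cousins through their mothers (r = 1/32) and half second cousins through their fathers (r = 1/64).
r = 1/32 + 1/64 = 0.046875.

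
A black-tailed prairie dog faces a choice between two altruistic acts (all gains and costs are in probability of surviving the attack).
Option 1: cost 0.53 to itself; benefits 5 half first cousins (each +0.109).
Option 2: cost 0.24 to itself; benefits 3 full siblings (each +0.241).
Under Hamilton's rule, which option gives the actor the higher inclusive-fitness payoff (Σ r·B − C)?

Option 1: r to a half first cousin = 0.0625.
Option 1: Σ r·B − C = (5·0.0625·0.109) − 0.53 = -0.4959375.
Option 2: r to a full sibling = 0.5.
Option 2: Σ r·B − C = (3·0.5·0.241) − 0.24 = 0.1215.
Option 2 has the higher net inclusive-fitness payoff.

Option 2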